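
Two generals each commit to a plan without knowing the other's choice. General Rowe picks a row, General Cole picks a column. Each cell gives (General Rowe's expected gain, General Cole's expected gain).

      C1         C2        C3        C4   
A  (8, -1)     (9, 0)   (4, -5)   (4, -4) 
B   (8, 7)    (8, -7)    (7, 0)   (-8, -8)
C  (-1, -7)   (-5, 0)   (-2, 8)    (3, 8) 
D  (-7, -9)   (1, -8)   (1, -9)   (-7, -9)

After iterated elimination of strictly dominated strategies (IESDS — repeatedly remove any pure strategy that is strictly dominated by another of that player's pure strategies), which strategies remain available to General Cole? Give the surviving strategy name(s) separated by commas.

C1, C2

General Rowe's strategy C is strictly dominated by A (C1: 8>-1, C2: 9>-5, C3: 4>-2, C4: 4>3) and is removed.
Row D is eliminated: A beats it against every remaining column (C1: 8>-7, C2: 9>1, C3: 4>1, C4: 4>-7).
For General Cole, C1 strictly dominates C3 on the remaining rows (A: -1>-5, B: 7>0); eliminate C3.
General Cole's strategy C4 is strictly dominated by C1 (A: -1>-4, B: 7>-8) and is removed.
Among the remaining strategies, none is strictly dominated by another pure strategy of the same player, so the elimination stops.
Surviving strategies — General Rowe: {A, B}; General Cole: {C1, C2}.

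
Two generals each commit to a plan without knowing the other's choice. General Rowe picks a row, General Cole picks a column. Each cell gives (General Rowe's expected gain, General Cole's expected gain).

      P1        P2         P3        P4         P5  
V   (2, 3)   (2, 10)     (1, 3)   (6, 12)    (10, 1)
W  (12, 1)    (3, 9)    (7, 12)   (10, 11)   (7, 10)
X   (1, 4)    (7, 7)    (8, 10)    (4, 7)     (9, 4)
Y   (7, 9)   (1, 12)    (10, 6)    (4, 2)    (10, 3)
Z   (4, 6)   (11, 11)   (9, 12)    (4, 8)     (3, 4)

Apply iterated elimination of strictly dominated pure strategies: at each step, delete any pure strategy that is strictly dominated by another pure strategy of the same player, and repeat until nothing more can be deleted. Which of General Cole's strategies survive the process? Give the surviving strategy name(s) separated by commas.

P2, P3

For General Cole, P2 strictly dominates P1 on the remaining rows (V: 10>3, W: 9>1, X: 7>4, Y: 12>9, Z: 11>6); eliminate P1.
For General Cole, P3 strictly dominates P5 on the remaining rows (V: 3>1, W: 12>10, X: 10>4, Y: 6>3, Z: 12>4); eliminate P5.
Row V is eliminated: W beats it against every remaining column (P2: 3>2, P3: 7>1, P4: 10>6).
General Cole's strategy P4 is strictly dominated by P3 (W: 12>11, X: 10>7, Y: 6>2, Z: 12>8) and is removed.
For General Rowe, X strictly dominates W on the remaining columns (P2: 7>3, P3: 8>7); eliminate W.
For General Rowe, Z strictly dominates X on the remaining columns (P2: 11>7, P3: 9>8); eliminate X.
Among the remaining strategies, none is strictly dominated by another pure strategy of the same player, so the elimination stops.
Surviving strategies — General Rowe: {Y, Z}; General Cole: {P2, P3}.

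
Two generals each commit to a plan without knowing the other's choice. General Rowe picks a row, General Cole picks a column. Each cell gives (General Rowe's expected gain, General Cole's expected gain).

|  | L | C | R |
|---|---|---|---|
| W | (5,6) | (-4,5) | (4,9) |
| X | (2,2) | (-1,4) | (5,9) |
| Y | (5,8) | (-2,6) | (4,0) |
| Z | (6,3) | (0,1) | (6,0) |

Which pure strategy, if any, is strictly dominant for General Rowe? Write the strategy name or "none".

Z

Z vs W: L: 6>5, C: 0>-4, R: 6>4.
Z vs X: L: 6>2, C: 0>-1, R: 6>5.
Z vs Y: L: 6>5, C: 0>-2, R: 6>4.
Z strictly beats every other strategy against every opponent action, so it is strictly dominant.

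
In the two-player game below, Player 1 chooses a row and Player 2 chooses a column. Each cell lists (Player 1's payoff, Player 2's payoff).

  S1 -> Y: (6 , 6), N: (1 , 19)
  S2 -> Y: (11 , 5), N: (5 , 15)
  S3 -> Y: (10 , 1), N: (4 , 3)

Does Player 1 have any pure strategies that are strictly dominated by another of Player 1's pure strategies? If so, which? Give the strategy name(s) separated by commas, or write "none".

S1, S3

S1 is strictly dominated by S2 (Y: 11>6, N: 5>1).
S2 is not dominated — it holds its own against S1 at Y (11>6); S3 at Y (11>10).
S3 is strictly dominated by S2 (Y: 11>10, N: 5>4).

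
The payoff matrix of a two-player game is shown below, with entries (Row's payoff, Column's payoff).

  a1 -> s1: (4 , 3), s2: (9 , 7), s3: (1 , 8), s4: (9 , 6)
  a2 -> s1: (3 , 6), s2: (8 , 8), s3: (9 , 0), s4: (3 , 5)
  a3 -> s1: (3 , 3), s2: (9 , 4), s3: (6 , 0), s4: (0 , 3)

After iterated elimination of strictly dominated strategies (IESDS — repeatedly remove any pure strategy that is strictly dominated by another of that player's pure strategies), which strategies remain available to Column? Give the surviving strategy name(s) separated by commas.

Column s1 is eliminated: s2 beats it against every remaining row (a1: 7>3, a2: 8>6, a3: 4>3).
Column's strategy s4 is strictly dominated by s2 (a1: 7>6, a2: 8>5, a3: 4>3) and is removed.
Among the remaining strategies, none is strictly dominated by another pure strategy of the same player, so the elimination stops.
Surviving strategies — Row: {a1, a2, a3}; Column: {s2, s3}.

s2, s3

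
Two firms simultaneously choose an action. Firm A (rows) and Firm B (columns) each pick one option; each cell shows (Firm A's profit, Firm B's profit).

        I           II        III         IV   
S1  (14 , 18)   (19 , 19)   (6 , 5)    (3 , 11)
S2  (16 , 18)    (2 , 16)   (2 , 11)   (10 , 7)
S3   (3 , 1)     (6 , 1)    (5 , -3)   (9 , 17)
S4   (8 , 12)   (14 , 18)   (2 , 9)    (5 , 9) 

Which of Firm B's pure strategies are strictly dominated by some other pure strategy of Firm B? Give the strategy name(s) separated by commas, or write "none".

Nothing dominates I: II at S2 (18>16); III at S1 (18>5); IV at S1 (18>11).
II: no other strategy beats it everywhere (I at S1 (19>18); III at S1 (19>5); IV at S1 (19>11)).
III: dominated, since I does at least as well everywhere (S1: 18>5, S2: 18>11, S3: 1>-3, S4: 12>9).
IV: no other strategy beats it everywhere (I at S3 (17>1); II at S3 (17>1); III at S1 (11>5)).

III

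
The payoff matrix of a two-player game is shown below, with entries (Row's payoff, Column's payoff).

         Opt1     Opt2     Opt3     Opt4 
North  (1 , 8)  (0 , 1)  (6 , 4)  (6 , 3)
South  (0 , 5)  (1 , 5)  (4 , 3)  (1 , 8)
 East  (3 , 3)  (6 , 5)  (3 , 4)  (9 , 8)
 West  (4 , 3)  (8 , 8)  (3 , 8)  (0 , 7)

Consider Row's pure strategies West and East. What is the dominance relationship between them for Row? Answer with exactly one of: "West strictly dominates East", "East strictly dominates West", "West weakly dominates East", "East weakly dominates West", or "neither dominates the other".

West's payoffs vs East's, by Column's action — Opt1: 4>3, Opt2: 8>6, Opt3: 3=3, Opt4: 0<9.
West does better at Opt1, Opt2 but worse at Opt4; neither strategy dominates the other.

neither dominates the other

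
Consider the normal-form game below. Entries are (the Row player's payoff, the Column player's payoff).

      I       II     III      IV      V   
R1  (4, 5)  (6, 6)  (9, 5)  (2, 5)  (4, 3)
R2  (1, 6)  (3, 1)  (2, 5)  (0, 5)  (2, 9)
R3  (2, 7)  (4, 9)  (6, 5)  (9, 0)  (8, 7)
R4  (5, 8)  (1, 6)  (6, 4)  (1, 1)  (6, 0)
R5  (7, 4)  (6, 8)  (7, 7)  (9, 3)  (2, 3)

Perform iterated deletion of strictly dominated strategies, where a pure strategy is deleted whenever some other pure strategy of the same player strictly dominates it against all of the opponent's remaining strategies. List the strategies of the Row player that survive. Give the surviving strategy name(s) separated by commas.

For the Row player, R1 strictly dominates R2 on the remaining columns (I: 4>1, II: 6>3, III: 9>2, IV: 2>0, V: 4>2); eliminate R2.
The Column player's strategy III is strictly dominated by II (R1: 6>5, R3: 9>5, R4: 6>4, R5: 8>7) and is removed.
Column IV is eliminated: II beats it against every remaining row (R1: 6>5, R3: 9>0, R4: 6>1, R5: 8>3).
Column V is eliminated: II beats it against every remaining row (R1: 6>3, R3: 9>7, R4: 6>0, R5: 8>3).
Row R3 is eliminated: R1 beats it against every remaining column (I: 4>2, II: 6>4).
For the Row player, R5 strictly dominates R4 on the remaining columns (I: 7>5, II: 6>1); eliminate R4.
Column I is eliminated: II beats it against every remaining row (R1: 6>5, R5: 8>4).
Among the remaining strategies, none is strictly dominated by another pure strategy of the same player, so the elimination stops.
Surviving strategies — the Row player: {R1, R5}; the Column player: {II}.

R1, R5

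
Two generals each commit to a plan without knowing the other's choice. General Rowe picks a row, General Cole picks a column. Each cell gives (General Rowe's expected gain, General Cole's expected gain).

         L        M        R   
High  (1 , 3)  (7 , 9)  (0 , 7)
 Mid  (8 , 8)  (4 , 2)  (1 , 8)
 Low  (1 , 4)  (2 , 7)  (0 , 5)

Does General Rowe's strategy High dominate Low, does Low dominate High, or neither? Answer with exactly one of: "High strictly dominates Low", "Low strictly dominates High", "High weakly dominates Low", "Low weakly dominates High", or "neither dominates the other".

High's payoffs vs Low's, by General Cole's action — L: 1=1, M: 7>2, R: 0=0.
High is at least as good everywhere and strictly better somewhere (tied only at L, R), so High weakly but not strictly dominates Low.

High weakly dominates Low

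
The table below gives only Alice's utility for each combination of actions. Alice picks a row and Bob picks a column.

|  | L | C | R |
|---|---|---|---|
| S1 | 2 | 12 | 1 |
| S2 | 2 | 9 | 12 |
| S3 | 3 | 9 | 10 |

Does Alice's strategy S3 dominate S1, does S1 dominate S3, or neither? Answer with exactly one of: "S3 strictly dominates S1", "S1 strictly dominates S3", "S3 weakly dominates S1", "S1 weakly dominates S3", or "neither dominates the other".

S3's payoffs vs S1's, by Bob's action — L: 3>2, C: 9<12, R: 10>1.
S3 does better at L, R but worse at C; neither strategy dominates the other.

neither dominates the other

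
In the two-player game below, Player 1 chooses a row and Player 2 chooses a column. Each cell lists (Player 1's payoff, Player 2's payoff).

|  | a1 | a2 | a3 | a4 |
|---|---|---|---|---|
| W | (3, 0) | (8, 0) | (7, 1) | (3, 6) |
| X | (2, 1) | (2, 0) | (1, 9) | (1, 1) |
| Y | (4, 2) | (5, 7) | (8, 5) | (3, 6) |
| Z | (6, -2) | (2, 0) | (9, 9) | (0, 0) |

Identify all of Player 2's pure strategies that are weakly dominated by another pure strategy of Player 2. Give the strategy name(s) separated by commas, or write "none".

a1

a1: dominated, since a3 does at least as well everywhere (W: 1>0, X: 9>1, Y: 5>2, Z: 9>-2).
Nothing dominates a2: a1 at Y (7>2); a3 at Y (7>5); a4 at Y (7>6).
a3: no other strategy beats it everywhere (a1 at W (1>0); a2 at W (1>0); a4 at X (9>1)).
a4: no other strategy beats it everywhere (a1 at W (6>0); a2 at W (6>0); a3 at W (6>1)).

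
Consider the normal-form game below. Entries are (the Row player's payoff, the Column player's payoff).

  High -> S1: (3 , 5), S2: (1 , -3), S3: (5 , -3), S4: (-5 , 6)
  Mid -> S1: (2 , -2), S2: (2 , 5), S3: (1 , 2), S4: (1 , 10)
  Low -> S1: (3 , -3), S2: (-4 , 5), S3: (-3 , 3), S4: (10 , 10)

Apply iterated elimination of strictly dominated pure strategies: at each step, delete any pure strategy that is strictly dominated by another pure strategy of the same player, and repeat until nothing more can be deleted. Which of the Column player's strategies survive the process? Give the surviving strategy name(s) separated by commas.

For the Column player, S4 strictly dominates S1 on the remaining rows (High: 6>5, Mid: 10>-2, Low: 10>-3); eliminate S1.
The Column player's strategy S2 is strictly dominated by S4 (High: 6>-3, Mid: 10>5, Low: 10>5) and is removed.
Column S3 is eliminated: S4 beats it against every remaining row (High: 6>-3, Mid: 10>2, Low: 10>3).
Row High is eliminated: Mid beats it against every remaining column (S4: 1>-5).
For the Row player, Low strictly dominates Mid on the remaining columns (S4: 10>1); eliminate Mid.
Among the remaining strategies, none is strictly dominated by another pure strategy of the same player, so the elimination stops.
Surviving strategies — the Row player: {Low}; the Column player: {S4}.

S4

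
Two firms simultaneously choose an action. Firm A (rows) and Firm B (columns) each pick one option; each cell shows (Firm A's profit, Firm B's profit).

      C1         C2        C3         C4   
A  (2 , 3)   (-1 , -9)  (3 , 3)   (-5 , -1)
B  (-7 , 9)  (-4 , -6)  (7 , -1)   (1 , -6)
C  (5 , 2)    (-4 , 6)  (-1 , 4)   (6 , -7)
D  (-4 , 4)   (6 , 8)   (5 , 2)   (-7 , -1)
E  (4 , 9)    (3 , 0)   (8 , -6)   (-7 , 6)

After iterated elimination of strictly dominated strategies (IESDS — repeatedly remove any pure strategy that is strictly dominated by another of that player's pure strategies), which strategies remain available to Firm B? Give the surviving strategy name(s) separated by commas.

For Firm B, C1 strictly dominates C4 on the remaining rows (A: 3>-1, B: 9>-6, C: 2>-7, D: 4>-1, E: 9>6); eliminate C4.
Firm A's strategy A is strictly dominated by E (C1: 4>2, C2: 3>-1, C3: 8>3) and is removed.
Firm A's strategy B is strictly dominated by E (C1: 4>-7, C2: 3>-4, C3: 8>7) and is removed.
Firm B's strategy C3 is strictly dominated by C2 (C: 6>4, D: 8>2, E: 0>-6) and is removed.
Among the remaining strategies, none is strictly dominated by another pure strategy of the same player, so the elimination stops.
Surviving strategies — Firm A: {C, D, E}; Firm B: {C1, C2}.

C1, C2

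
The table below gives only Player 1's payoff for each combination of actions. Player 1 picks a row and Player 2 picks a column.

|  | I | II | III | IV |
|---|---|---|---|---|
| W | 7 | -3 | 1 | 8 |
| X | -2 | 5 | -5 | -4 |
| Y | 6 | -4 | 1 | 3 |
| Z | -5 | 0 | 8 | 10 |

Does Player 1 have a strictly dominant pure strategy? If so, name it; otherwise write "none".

none

W fails to dominate X at II (-3<5).
X fails to dominate W at I (-2<7).
Y fails to dominate W at I (6<7).
Z fails to dominate W at I (-5<7).
No single strategy dominates all the others.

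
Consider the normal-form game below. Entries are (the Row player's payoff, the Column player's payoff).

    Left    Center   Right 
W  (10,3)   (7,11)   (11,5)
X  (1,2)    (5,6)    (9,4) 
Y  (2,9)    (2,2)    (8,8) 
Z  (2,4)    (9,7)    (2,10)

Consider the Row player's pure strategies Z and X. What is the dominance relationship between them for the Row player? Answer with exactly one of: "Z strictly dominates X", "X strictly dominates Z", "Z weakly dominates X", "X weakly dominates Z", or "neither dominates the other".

Compare Z to X across each opponent action: Left: 2>1, Center: 9>5, Right: 2<9.
Z does better at Left, Center but worse at Right; neither strategy dominates the other.

neither dominates the other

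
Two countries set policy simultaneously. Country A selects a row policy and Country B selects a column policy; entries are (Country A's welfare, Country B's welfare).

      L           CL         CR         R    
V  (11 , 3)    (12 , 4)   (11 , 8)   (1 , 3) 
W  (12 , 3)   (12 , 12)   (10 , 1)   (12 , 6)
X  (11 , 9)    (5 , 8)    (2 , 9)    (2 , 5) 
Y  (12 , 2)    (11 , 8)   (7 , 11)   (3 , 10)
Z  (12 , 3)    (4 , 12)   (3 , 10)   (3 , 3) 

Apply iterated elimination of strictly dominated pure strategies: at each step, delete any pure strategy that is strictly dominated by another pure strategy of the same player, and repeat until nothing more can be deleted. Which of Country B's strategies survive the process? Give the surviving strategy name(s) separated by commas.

For Country A, W strictly dominates X on the remaining columns (L: 12>11, CL: 12>5, CR: 10>2, R: 12>2); eliminate X.
Country B's strategy L is strictly dominated by CL (V: 4>3, W: 12>3, Y: 8>2, Z: 12>3) and is removed.
For Country A, W strictly dominates Y on the remaining columns (CL: 12>11, CR: 10>7, R: 12>3); eliminate Y.
Row Z is eliminated: W beats it against every remaining column (CL: 12>4, CR: 10>3, R: 12>3).
For Country B, CL strictly dominates R on the remaining rows (V: 4>3, W: 12>6); eliminate R.
Among the remaining strategies, none is strictly dominated by another pure strategy of the same player, so the elimination stops.
Surviving strategies — Country A: {V, W}; Country B: {CL, CR}.

CL, CR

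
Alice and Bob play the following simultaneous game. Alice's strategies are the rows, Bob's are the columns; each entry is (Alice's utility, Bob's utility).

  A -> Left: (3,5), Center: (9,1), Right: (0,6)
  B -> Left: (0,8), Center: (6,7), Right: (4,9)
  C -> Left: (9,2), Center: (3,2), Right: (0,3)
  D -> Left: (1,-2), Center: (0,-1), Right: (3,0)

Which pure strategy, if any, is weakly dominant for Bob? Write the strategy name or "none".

Right

Right vs Left: A: 6>5, B: 9>8, C: 3>2, D: 0>-2.
Right vs Center: A: 6>1, B: 9>7, C: 3>2, D: 0>-1.
Right is at least as good as every other strategy against every opponent action, so it is weakly dominant.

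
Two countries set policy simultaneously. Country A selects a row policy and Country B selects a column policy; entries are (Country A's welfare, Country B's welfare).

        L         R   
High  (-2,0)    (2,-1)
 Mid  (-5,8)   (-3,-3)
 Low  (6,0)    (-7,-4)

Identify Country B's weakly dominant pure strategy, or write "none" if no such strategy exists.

L

L vs R: High: 0>-1, Mid: 8>-3, Low: 0>-4.
L is at least as good as every other strategy against every opponent action, so it is weakly dominant.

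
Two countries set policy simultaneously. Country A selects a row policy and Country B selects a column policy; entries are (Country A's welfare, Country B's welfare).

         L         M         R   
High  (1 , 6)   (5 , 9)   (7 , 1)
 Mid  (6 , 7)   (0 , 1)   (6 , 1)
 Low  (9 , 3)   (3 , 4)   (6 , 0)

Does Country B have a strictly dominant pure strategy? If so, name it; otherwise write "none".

L fails to dominate M at High (6<9).
M fails to dominate L at Mid (1<7).
R fails to dominate L at High (1<6).
No single strategy dominates all the others.

none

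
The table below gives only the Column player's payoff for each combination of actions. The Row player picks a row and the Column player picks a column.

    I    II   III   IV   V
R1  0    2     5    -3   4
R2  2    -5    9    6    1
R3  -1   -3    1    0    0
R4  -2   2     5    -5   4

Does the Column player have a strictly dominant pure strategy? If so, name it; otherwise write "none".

III

III vs I: R1: 5>0, R2: 9>2, R3: 1>-1, R4: 5>-2.
III vs II: R1: 5>2, R2: 9>-5, R3: 1>-3, R4: 5>2.
III vs IV: R1: 5>-3, R2: 9>6, R3: 1>0, R4: 5>-5.
III vs V: R1: 5>4, R2: 9>1, R3: 1>0, R4: 5>4.
III strictly beats every other strategy against every opponent action, so it is strictly dominant.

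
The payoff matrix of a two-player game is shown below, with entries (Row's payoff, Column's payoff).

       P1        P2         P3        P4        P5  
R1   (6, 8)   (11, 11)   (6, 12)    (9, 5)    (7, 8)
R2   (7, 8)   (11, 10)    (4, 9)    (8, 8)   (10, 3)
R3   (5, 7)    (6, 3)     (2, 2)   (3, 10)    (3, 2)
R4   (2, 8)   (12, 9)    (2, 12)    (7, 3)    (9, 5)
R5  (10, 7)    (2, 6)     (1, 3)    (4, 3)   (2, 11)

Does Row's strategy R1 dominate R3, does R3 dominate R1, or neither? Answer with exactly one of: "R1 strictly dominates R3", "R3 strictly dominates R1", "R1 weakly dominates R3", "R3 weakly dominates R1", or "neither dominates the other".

R1 strictly dominates R3

Compare R1 to R3 across every action of Column: P1: 6>5, P2: 11>6, P3: 6>2, P4: 9>3, P5: 7>3.
Every comparison favours R1, so R1 strictly dominates R3.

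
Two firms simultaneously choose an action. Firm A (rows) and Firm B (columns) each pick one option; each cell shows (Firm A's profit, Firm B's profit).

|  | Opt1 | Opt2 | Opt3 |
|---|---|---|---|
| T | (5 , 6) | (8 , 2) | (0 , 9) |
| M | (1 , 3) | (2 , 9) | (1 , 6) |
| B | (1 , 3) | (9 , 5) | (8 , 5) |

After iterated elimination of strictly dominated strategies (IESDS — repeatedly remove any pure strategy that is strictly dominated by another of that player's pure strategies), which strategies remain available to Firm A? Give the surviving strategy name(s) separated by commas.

B

Column Opt1 is eliminated: Opt3 beats it against every remaining row (T: 9>6, M: 6>3, B: 5>3).
Row T is eliminated: B beats it against every remaining column (Opt2: 9>8, Opt3: 8>0).
Row M is eliminated: B beats it against every remaining column (Opt2: 9>2, Opt3: 8>1).
Among the remaining strategies, none is strictly dominated by another pure strategy of the same player, so the elimination stops.
Surviving strategies — Firm A: {B}; Firm B: {Opt2, Opt3}.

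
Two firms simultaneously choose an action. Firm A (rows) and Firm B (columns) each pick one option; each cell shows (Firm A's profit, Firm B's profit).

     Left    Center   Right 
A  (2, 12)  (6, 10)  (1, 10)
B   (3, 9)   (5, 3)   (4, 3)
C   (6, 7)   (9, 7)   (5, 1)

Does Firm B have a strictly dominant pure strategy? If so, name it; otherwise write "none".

Left fails to dominate Center at C (7=7).
Center fails to dominate Left at A (10<12).
Right fails to dominate Left at A (10<12).
No single strategy dominates all the others.

none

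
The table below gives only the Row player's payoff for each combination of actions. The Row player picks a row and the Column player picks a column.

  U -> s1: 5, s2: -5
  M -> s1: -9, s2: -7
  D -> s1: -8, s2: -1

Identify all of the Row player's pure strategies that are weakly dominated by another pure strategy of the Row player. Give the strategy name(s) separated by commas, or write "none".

M

Nothing dominates U: M at s1 (5>-9); D at s1 (5>-8).
U weakly dominates M — s1: 5>-9, s2: -5>-7.
D is not dominated — it holds its own against U at s2 (-1>-5); M at s1 (-8>-9).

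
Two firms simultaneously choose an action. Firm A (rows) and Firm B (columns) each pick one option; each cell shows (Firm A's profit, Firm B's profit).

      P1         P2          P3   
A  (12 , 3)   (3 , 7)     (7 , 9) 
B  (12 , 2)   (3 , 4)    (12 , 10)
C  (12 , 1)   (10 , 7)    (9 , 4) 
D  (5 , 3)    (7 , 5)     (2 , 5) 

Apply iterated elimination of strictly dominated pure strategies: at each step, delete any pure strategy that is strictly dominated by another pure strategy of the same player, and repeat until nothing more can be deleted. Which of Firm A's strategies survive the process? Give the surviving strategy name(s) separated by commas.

B, C

For Firm A, C strictly dominates D on the remaining columns (P1: 12>5, P2: 10>7, P3: 9>2); eliminate D.
Firm B's strategy P1 is strictly dominated by P2 (A: 7>3, B: 4>2, C: 7>1) and is removed.
Firm A's strategy A is strictly dominated by C (P2: 10>3, P3: 9>7) and is removed.
Among the remaining strategies, none is strictly dominated by another pure strategy of the same player, so the elimination stops.
Surviving strategies — Firm A: {B, C}; Firm B: {P2, P3}.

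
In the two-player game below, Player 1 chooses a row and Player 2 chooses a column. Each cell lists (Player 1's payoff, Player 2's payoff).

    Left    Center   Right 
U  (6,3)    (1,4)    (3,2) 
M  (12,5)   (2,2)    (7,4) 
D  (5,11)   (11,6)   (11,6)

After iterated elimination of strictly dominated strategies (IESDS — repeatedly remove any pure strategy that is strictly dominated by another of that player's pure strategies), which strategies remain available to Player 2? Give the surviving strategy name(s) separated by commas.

Left

Player 1's strategy U is strictly dominated by M (Left: 12>6, Center: 2>1, Right: 7>3) and is removed.
Column Center is eliminated: Left beats it against every remaining row (M: 5>2, D: 11>6).
Column Right is eliminated: Left beats it against every remaining row (M: 5>4, D: 11>6).
Row D is eliminated: M beats it against every remaining column (Left: 12>5).
Among the remaining strategies, none is strictly dominated by another pure strategy of the same player, so the elimination stops.
Surviving strategies — Player 1: {M}; Player 2: {Left}.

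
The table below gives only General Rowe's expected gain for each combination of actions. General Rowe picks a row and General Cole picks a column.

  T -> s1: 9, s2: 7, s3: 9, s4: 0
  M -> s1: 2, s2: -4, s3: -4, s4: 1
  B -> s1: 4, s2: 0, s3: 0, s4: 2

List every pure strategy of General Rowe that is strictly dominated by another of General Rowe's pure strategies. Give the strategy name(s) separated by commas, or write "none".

T is not dominated — it holds its own against M at s1 (9>2); B at s1 (9>4).
B strictly dominates M — s1: 4>2, s2: 0>-4, s3: 0>-4, s4: 2>1.
Nothing dominates B: T at s4 (2>0); M at s1 (4>2).

M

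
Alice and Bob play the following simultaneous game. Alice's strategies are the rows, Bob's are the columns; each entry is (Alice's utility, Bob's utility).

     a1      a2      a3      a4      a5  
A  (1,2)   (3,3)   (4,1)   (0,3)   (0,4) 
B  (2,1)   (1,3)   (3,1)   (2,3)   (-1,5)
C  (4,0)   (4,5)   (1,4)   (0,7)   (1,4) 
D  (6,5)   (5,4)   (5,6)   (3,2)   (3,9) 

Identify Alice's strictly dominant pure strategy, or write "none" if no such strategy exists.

D

D vs A: a1: 6>1, a2: 5>3, a3: 5>4, a4: 3>0, a5: 3>0.
D vs B: a1: 6>2, a2: 5>1, a3: 5>3, a4: 3>2, a5: 3>-1.
D vs C: a1: 6>4, a2: 5>4, a3: 5>1, a4: 3>0, a5: 3>1.
D strictly beats every other strategy against every opponent action, so it is strictly dominant.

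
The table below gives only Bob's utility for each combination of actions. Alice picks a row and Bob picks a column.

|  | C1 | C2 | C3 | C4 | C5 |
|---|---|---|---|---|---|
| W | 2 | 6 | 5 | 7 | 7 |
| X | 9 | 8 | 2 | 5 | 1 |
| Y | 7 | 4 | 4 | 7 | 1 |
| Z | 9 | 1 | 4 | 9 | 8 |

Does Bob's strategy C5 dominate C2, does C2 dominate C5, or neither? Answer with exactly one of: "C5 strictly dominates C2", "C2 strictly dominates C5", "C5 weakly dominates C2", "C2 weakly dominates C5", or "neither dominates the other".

C5's payoffs vs C2's, by Alice's action — W: 7>6, X: 1<8, Y: 1<4, Z: 8>1.
C5 does better at W, Z but worse at X, Y; neither strategy dominates the other.

neither dominates the other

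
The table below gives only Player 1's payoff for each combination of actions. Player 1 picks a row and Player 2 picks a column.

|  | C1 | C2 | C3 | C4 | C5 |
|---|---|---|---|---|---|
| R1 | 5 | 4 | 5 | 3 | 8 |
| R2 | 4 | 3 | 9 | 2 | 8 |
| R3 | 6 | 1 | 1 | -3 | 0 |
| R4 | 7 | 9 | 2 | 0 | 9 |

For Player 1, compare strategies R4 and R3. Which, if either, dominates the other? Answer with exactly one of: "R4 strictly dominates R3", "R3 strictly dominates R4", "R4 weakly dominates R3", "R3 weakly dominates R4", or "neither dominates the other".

Compare R4 to R3 across every action of Player 2: C1: 7>6, C2: 9>1, C3: 2>1, C4: 0>-3, C5: 9>0.
Every comparison favours R4, so R4 strictly dominates R3.

R4 strictly dominates R3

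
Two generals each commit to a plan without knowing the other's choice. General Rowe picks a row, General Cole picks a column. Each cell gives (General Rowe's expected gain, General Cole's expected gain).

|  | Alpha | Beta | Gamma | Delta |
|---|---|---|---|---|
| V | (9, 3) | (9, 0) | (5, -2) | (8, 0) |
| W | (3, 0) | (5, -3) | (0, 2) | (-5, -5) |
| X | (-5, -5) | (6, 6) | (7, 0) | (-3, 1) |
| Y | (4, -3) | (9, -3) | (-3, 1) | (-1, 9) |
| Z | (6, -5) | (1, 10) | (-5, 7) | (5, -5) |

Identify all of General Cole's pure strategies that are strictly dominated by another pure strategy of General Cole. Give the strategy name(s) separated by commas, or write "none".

Alpha: no other strategy beats it everywhere (Beta at V (3>0); Gamma at V (3>-2); Delta at V (3>0)).
Nothing dominates Beta: Alpha at X (6>-5); Gamma at V (0>-2); Delta at V (0=0).
Nothing dominates Gamma: Alpha at W (2>0); Beta at W (2>-3); Delta at W (2>-5).
Delta is not dominated — it holds its own against Alpha at X (1>-5); Beta at V (0=0); Gamma at V (0>-2).

none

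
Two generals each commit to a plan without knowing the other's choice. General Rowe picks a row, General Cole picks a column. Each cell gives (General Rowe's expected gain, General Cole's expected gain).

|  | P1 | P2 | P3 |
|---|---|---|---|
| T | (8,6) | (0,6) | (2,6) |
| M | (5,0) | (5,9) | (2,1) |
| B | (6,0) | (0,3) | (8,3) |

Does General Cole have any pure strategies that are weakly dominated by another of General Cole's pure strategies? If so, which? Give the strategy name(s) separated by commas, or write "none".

P1, P3

P1: dominated, since P2 does at least as well everywhere (T: 6=6, M: 9>0, B: 3>0).
P2 is not dominated — it holds its own against P1 at M (9>0); P3 at M (9>1).
P2 weakly dominates P3 — T: 6=6, M: 9>1, B: 3=3.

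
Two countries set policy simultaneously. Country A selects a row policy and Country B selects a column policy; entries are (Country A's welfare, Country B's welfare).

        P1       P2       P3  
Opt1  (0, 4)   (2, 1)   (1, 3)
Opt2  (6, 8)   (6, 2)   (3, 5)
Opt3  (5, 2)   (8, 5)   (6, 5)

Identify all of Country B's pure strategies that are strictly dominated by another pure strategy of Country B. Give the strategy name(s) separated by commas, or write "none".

Nothing dominates P1: P2 at Opt1 (4>1); P3 at Opt1 (4>3).
Nothing dominates P2: P1 at Opt3 (5>2); P3 at Opt3 (5=5).
P3 is not dominated — it holds its own against P1 at Opt3 (5>2); P2 at Opt1 (3>1).

none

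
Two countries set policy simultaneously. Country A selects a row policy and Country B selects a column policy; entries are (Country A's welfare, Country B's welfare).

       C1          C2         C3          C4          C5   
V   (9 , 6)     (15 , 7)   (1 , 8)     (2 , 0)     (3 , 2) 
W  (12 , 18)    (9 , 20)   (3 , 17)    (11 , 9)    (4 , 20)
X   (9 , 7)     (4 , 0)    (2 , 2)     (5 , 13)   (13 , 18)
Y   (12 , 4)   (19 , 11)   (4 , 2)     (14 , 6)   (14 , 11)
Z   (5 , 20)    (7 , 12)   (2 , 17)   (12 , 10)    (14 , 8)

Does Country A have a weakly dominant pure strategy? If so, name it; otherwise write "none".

Y

Y vs V: C1: 12>9, C2: 19>15, C3: 4>1, C4: 14>2, C5: 14>3.
Y vs W: C1: 12=12, C2: 19>9, C3: 4>3, C4: 14>11, C5: 14>4.
Y vs X: C1: 12>9, C2: 19>4, C3: 4>2, C4: 14>5, C5: 14>13.
Y vs Z: C1: 12>5, C2: 19>7, C3: 4>2, C4: 14>12, C5: 14=14.
Y is at least as good as every other strategy against every opponent action, so it is weakly dominant.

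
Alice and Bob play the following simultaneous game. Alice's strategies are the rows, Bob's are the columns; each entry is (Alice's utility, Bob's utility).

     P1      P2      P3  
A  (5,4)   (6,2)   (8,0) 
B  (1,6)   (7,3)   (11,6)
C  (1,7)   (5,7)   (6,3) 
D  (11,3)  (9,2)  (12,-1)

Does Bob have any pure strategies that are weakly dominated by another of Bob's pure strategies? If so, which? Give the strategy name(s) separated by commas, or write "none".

P2, P3

Nothing dominates P1: P2 at A (4>2); P3 at A (4>0).
P1 weakly dominates P2 — A: 4>2, B: 6>3, C: 7=7, D: 3>2.
P1 weakly dominates P3 — A: 4>0, B: 6=6, C: 7>3, D: 3>-1.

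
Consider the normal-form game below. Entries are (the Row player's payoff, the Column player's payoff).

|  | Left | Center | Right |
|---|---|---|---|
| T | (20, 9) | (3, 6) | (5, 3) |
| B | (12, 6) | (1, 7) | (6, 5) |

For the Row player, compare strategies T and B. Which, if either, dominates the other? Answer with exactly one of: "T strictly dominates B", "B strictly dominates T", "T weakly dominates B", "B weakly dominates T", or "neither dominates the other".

T's payoffs vs B's, by the Column player's action — Left: 20>12, Center: 3>1, Right: 5<6.
T does better at Left, Center but worse at Right; neither strategy dominates the other.

neither dominates the other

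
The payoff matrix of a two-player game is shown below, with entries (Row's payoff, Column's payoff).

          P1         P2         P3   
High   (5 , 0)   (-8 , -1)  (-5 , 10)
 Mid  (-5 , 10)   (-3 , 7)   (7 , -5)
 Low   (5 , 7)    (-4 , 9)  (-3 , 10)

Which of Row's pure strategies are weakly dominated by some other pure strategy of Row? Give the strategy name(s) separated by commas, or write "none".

High

High: dominated, since Low does at least as well everywhere (P1: 5=5, P2: -4>-8, P3: -3>-5).
Mid is not dominated — it holds its own against High at P2 (-3>-8); Low at P2 (-3>-4).
Nothing dominates Low: High at P2 (-4>-8); Mid at P1 (5>-5).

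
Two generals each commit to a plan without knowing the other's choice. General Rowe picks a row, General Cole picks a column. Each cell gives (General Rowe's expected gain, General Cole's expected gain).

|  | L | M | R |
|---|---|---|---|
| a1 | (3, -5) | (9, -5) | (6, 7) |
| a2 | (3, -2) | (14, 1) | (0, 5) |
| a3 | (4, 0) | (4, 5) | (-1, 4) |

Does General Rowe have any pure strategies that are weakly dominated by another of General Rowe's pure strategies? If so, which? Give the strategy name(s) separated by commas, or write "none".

none

Nothing dominates a1: a2 at R (6>0); a3 at M (9>4).
a2 is not dominated — it holds its own against a1 at M (14>9); a3 at M (14>4).
Nothing dominates a3: a1 at L (4>3); a2 at L (4>3).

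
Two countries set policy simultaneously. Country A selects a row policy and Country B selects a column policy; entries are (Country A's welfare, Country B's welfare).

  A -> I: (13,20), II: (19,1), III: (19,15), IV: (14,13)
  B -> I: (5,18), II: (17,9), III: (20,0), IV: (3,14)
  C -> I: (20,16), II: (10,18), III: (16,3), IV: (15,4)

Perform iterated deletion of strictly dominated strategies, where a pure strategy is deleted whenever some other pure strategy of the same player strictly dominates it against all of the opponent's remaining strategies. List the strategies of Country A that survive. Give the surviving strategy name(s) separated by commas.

A, C

Column III is eliminated: I beats it against every remaining row (A: 20>15, B: 18>0, C: 16>3).
Row B is eliminated: A beats it against every remaining column (I: 13>5, II: 19>17, IV: 14>3).
Column IV is eliminated: I beats it against every remaining row (A: 20>13, C: 16>4).
Among the remaining strategies, none is strictly dominated by another pure strategy of the same player, so the elimination stops.
Surviving strategies — Country A: {A, C}; Country B: {I, II}.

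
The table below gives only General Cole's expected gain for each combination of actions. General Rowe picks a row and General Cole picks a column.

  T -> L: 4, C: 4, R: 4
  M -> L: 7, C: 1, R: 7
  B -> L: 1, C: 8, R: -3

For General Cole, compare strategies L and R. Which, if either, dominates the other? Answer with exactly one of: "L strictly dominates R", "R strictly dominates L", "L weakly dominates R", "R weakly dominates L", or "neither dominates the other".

L weakly dominates R

L's payoffs vs R's, by General Rowe's action — T: 4=4, M: 7=7, B: 1>-3.
L is at least as good everywhere and strictly better somewhere (tied only at T, M), so L weakly but not strictly dominates R.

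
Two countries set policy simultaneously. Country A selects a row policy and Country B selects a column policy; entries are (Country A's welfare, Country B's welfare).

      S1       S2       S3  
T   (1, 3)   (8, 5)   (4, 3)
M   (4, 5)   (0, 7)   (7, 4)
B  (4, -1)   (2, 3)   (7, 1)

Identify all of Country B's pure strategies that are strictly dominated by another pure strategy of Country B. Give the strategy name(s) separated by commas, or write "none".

S1, S3

S1 is strictly dominated by S2 (T: 5>3, M: 7>5, B: 3>-1).
S2: no other strategy beats it everywhere (S1 at T (5>3); S3 at T (5>3)).
S3 is strictly dominated by S2 (T: 5>3, M: 7>4, B: 3>1).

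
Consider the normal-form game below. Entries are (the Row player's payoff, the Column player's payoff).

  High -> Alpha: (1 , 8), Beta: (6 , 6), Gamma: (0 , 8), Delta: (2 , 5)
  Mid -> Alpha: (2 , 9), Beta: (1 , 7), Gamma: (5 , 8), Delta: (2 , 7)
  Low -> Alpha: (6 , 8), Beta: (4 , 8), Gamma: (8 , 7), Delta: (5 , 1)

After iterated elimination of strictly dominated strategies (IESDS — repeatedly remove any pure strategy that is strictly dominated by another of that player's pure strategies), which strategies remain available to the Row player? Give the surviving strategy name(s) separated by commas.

High, Low

Row Mid is eliminated: Low beats it against every remaining column (Alpha: 6>2, Beta: 4>1, Gamma: 8>5, Delta: 5>2).
The Column player's strategy Delta is strictly dominated by Alpha (High: 8>5, Low: 8>1) and is removed.
Among the remaining strategies, none is strictly dominated by another pure strategy of the same player, so the elimination stops.
Surviving strategies — the Row player: {High, Low}; the Column player: {Alpha, Beta, Gamma}.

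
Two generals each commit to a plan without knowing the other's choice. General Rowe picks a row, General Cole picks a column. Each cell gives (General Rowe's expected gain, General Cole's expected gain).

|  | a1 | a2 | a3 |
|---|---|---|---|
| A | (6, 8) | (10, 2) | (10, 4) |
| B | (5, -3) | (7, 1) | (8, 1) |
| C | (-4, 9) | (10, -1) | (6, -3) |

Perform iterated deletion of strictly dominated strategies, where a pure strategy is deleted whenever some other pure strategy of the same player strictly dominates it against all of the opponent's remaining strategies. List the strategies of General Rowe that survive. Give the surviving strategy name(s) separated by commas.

Row B is eliminated: A beats it against every remaining column (a1: 6>5, a2: 10>7, a3: 10>8).
Column a2 is eliminated: a1 beats it against every remaining row (A: 8>2, C: 9>-1).
Row C is eliminated: A beats it against every remaining column (a1: 6>-4, a3: 10>6).
Column a3 is eliminated: a1 beats it against every remaining row (A: 8>4).
Among the remaining strategies, none is strictly dominated by another pure strategy of the same player, so the elimination stops.
Surviving strategies — General Rowe: {A}; General Cole: {a1}.

A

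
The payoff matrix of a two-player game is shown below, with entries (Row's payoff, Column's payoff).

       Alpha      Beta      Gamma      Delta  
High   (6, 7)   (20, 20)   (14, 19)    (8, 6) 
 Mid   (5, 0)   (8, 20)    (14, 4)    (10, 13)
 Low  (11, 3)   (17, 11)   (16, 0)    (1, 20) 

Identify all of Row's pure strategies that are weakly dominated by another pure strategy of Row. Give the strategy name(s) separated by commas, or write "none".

none

High: no other strategy beats it everywhere (Mid at Alpha (6>5); Low at Beta (20>17)).
Mid: no other strategy beats it everywhere (High at Delta (10>8); Low at Delta (10>1)).
Low is not dominated — it holds its own against High at Alpha (11>6); Mid at Alpha (11>5).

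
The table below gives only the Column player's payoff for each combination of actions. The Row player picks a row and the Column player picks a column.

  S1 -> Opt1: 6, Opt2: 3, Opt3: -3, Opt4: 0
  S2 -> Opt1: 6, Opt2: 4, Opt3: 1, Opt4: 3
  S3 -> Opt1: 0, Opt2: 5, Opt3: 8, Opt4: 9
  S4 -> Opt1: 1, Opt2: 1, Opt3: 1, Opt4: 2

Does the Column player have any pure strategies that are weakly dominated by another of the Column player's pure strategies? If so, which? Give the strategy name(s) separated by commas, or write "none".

Opt3

Opt1 is not dominated — it holds its own against Opt2 at S1 (6>3); Opt3 at S1 (6>-3); Opt4 at S1 (6>0).
Nothing dominates Opt2: Opt1 at S3 (5>0); Opt3 at S1 (3>-3); Opt4 at S1 (3>0).
Opt4 weakly dominates Opt3 — S1: 0>-3, S2: 3>1, S3: 9>8, S4: 2>1.
Opt4 is not dominated — it holds its own against Opt1 at S3 (9>0); Opt2 at S3 (9>5); Opt3 at S1 (0>-3).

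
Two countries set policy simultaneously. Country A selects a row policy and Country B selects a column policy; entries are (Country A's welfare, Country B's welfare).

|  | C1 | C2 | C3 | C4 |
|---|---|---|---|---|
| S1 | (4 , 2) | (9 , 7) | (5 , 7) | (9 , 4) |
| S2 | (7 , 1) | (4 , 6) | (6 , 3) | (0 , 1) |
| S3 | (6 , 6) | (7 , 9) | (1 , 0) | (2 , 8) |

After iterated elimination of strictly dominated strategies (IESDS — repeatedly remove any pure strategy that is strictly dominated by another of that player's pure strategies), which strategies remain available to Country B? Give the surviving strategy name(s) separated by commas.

Country B's strategy C1 is strictly dominated by C2 (S1: 7>2, S2: 6>1, S3: 9>6) and is removed.
For Country A, S1 strictly dominates S3 on the remaining columns (C2: 9>7, C3: 5>1, C4: 9>2); eliminate S3.
For Country B, C2 strictly dominates C4 on the remaining rows (S1: 7>4, S2: 6>1); eliminate C4.
Among the remaining strategies, none is strictly dominated by another pure strategy of the same player, so the elimination stops.
Surviving strategies — Country A: {S1, S2}; Country B: {C2, C3}.

C2, C3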